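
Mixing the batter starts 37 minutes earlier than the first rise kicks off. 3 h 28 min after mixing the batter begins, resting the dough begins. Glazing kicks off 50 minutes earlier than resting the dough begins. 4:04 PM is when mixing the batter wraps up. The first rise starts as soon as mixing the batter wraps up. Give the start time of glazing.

6:05 PM

The first rise starts at 4:04 PM.
Mixing the batter starts at 4:04 PM − 37 min = 3:27 PM.
Resting the dough starts at 3:27 PM + 208 min = 6:55 PM.
Glazing starts at 6:55 PM − 50 min = 6:05 PM.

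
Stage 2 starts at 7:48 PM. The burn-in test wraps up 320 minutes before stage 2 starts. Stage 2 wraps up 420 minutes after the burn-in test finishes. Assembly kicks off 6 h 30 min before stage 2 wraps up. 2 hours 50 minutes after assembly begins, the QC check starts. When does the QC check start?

5:48 PM

The burn-in test ends at 7:48 PM − 320 min = 2:28 PM.
Stage 2 ends at 2:28 PM + 420 min = 9:28 PM.
Assembly starts at 9:28 PM − 390 min = 2:58 PM.
The QC check starts at 2:58 PM + 170 min = 5:48 PM.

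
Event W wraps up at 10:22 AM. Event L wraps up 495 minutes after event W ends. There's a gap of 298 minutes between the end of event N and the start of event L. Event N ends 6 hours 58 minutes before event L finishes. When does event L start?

4:37 PM

Event L ends at 10:22 AM + 495 min = 6:37 PM.
Event N ends at 6:37 PM − 418 min = 11:39 AM.
Event L starts at 11:39 AM + 298 min = 4:37 PM.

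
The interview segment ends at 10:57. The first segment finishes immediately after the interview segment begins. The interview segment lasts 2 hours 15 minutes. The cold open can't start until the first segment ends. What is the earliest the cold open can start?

08:42

The interview segment starts at 10:57 − 135 min = 08:42.
So the first segment ends at 08:42.
The cold open is bounded by the first segment, so the earliest it can start is 08:42.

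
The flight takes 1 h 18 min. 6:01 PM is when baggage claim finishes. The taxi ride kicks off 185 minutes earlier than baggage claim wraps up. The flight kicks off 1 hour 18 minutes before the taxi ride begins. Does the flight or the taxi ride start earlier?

The taxi ride starts at 6:01 PM − 185 min = 2:56 PM.
The flight starts at 2:56 PM − 78 min = 1:38 PM.
The flight starts at 1:38 PM and the taxi ride starts at 2:56 PM, so the flight is first.

the flight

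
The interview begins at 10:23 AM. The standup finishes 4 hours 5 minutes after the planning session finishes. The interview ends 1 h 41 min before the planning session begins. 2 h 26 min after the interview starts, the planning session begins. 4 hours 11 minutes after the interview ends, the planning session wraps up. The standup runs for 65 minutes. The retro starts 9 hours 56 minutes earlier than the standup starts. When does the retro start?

8:23 AM

The planning session starts at 10:23 AM + 146 min = 12:49 PM.
The interview ends at 12:49 PM − 101 min = 11:08 AM.
The planning session ends at 11:08 AM + 251 min = 3:19 PM.
The standup ends at 3:19 PM + 245 min = 7:24 PM.
The standup starts at 7:24 PM − 65 min = 6:19 PM.
The retro starts at 6:19 PM − 596 min = 8:23 AM.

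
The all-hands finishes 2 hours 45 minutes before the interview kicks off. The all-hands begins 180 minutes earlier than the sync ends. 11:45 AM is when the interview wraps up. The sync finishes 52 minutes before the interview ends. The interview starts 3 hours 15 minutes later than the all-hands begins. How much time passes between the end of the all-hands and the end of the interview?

The sync ends at 11:45 AM − 52 min = 10:53 AM.
The all-hands starts at 10:53 AM − 180 min = 7:53 AM.
The interview starts at 7:53 AM + 195 min = 11:08 AM.
The all-hands ends at 11:08 AM − 165 min = 8:23 AM.
From 8:23 AM to 11:45 AM is 202 minutes.

202 minutes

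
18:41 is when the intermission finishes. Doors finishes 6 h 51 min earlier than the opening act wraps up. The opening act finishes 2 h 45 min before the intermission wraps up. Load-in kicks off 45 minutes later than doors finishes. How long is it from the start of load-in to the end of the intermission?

8 h 51 min

The opening act ends at 18:41 − 165 min = 15:56.
Doors ends at 15:56 − 411 min = 09:05.
Load-in starts at 09:05 + 45 min = 09:50.
From 09:50 to 18:41 is 8 h 51 min.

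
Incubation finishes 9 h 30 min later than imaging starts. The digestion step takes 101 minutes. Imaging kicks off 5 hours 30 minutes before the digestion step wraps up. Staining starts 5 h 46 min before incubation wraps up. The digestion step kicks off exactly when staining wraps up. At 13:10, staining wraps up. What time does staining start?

13:05

The digestion step starts at 13:10.
The digestion step ends at 13:10 + 101 min = 14:51.
Imaging starts at 14:51 − 330 min = 09:21.
Incubation ends at 09:21 + 570 min = 18:51.
Staining starts at 18:51 − 346 min = 13:05.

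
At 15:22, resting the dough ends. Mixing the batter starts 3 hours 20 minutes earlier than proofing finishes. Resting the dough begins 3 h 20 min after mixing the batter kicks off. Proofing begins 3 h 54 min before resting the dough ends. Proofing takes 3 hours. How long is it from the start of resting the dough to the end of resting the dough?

54 minutes

Proofing starts at 15:22 − 234 min = 11:28.
Proofing ends at 11:28 + 180 min = 14:28.
Mixing the batter starts at 14:28 − 200 min = 11:08.
Resting the dough starts at 11:08 + 200 min = 14:28.
From 14:28 to 15:22 is 54 minutes.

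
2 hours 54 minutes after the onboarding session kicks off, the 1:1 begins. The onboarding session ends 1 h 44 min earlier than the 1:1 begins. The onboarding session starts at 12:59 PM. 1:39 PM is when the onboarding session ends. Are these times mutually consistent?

The 1:1 starts at 12:59 PM + 174 min = 3:53 PM.
The onboarding session ends at 3:53 PM − 104 min = 2:09 PM.
But the onboarding session is also said to end at 1:39 PM — a 30-minute conflict.

No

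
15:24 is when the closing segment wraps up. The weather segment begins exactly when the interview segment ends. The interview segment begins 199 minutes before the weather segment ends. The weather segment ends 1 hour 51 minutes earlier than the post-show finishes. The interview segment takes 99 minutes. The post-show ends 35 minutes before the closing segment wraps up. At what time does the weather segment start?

The post-show ends at 15:24 − 35 min = 14:49.
The weather segment ends at 14:49 − 111 min = 12:58.
The interview segment starts at 12:58 − 199 min = 09:39.
The interview segment ends at 09:39 + 99 min = 11:18.
So the weather segment starts at 11:18.

11:18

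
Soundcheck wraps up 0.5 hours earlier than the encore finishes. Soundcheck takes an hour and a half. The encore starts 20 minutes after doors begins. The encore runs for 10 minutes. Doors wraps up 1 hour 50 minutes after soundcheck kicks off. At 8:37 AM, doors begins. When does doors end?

8:57 AM

The encore starts at 8:37 AM + 20 min = 8:57 AM.
The encore ends at 8:57 AM + 10 min = 9:07 AM.
Soundcheck ends at 9:07 AM − 30 min = 8:37 AM.
Soundcheck starts at 8:37 AM − 90 min = 7:07 AM.
Doors ends at 7:07 AM + 110 min = 8:57 AM.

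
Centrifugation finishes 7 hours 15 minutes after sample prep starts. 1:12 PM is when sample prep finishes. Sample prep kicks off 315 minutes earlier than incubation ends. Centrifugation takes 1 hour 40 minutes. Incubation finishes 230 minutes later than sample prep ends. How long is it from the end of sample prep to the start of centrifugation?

4 hours 10 minutes

Incubation ends at 1:12 PM + 230 min = 5:02 PM.
Sample prep starts at 5:02 PM − 315 min = 11:47 AM.
Centrifugation ends at 11:47 AM + 435 min = 7:02 PM.
Centrifugation starts at 7:02 PM − 100 min = 5:22 PM.
From 1:12 PM to 5:22 PM is 4 hours 10 minutes.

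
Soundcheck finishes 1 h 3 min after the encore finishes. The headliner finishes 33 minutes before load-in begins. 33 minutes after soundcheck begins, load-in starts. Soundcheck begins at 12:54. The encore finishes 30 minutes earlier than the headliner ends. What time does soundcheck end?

Load-in starts at 12:54 + 33 min = 13:27.
The headliner ends at 13:27 − 33 min = 12:54.
The encore ends at 12:54 − 30 min = 12:24.
Soundcheck ends at 12:24 + 63 min = 13:27.

13:27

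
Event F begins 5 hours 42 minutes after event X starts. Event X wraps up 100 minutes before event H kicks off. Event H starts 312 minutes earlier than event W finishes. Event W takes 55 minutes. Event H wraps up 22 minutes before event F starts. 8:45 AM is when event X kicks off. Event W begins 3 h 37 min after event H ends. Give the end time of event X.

Event F starts at 8:45 AM + 342 min = 2:27 PM.
Event H ends at 2:27 PM − 22 min = 2:05 PM.
Event W starts at 2:05 PM + 217 min = 5:42 PM.
Event W ends at 5:42 PM + 55 min = 6:37 PM.
Event H starts at 6:37 PM − 312 min = 1:25 PM.
Event X ends at 1:25 PM − 100 min = 11:45 AM.

11:45 AM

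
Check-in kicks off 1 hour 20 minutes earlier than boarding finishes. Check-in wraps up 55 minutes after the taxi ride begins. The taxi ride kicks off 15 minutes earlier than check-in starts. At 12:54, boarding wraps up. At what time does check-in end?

Check-in starts at 12:54 − 80 min = 11:34.
The taxi ride starts at 11:34 − 15 min = 11:19.
Check-in ends at 11:19 + 55 min = 12:14.

12:14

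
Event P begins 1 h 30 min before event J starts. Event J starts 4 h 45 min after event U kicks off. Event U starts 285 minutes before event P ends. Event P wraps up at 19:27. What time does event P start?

Event U starts at 19:27 − 285 min = 14:42.
Event J starts at 14:42 + 285 min = 19:27.
Event P starts at 19:27 − 90 min = 17:57.

17:57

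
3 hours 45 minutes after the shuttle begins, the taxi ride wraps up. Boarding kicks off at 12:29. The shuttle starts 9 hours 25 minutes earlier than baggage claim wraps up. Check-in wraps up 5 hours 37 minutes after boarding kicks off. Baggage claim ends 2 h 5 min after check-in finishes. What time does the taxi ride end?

14:31

Check-in ends at 12:29 + 337 min = 18:06.
Baggage claim ends at 18:06 + 125 min = 20:11.
The shuttle starts at 20:11 − 565 min = 10:46.
The taxi ride ends at 10:46 + 225 min = 14:31.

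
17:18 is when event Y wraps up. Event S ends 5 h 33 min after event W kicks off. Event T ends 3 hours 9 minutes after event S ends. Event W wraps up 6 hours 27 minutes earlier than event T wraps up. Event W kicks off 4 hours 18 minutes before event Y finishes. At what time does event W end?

15:15

Event W starts at 17:18 − 258 min = 13:00.
Event S ends at 13:00 + 333 min = 18:33.
Event T ends at 18:33 + 189 min = 21:42.
Event W ends at 21:42 − 387 min = 15:15.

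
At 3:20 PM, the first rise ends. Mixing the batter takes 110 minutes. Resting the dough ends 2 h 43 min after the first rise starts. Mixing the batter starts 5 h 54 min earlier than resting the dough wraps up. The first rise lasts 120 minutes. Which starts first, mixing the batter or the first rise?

The first rise starts at 3:20 PM − 120 min = 1:20 PM.
Resting the dough ends at 1:20 PM + 163 min = 4:03 PM.
Mixing the batter starts at 4:03 PM − 354 min = 10:09 AM.
Mixing the batter starts at 10:09 AM and the first rise starts at 1:20 PM, so mixing the batter is first.

mixing the batter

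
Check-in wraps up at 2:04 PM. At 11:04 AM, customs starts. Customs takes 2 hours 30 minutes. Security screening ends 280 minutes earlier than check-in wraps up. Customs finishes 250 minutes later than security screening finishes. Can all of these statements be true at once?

Yes

Security screening ends at 2:04 PM − 280 min = 9:24 AM.
Customs ends at 9:24 AM + 250 min = 1:34 PM.
Customs starts at 1:34 PM − 150 min = 11:04 AM.
That matches the stated 11:04 AM, so the schedule is consistent.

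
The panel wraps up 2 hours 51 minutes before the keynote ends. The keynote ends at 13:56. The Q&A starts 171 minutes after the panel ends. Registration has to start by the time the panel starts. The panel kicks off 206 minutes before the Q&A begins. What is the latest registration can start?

The panel ends at 13:56 − 171 min = 11:05.
The Q&A starts at 11:05 + 171 min = 13:56.
The panel starts at 13:56 − 206 min = 10:30.
Registration is bounded by the panel, so the latest it can start is 10:30.

10:30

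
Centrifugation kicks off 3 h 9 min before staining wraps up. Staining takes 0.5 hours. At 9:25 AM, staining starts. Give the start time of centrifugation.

Staining ends at 9:25 AM + 30 min = 9:55 AM.
Centrifugation starts at 9:55 AM − 189 min = 6:46 AM.

6:46 AM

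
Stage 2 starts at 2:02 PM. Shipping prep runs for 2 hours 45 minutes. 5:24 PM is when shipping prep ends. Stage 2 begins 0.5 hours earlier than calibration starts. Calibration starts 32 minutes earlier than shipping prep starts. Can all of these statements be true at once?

No

Shipping prep starts at 5:24 PM − 165 min = 2:39 PM.
Calibration starts at 2:39 PM − 32 min = 2:07 PM.
Stage 2 starts at 2:07 PM − 30 min = 1:37 PM.
But stage 2 is also said to start at 2:02 PM — a 25-minute conflict.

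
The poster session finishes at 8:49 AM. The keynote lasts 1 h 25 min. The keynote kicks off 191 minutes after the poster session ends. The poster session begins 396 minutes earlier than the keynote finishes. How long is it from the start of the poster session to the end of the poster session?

120 minutes

The keynote starts at 8:49 AM + 191 min = 12:00 PM.
The keynote ends at 12:00 PM + 85 min = 1:25 PM.
The poster session starts at 1:25 PM − 396 min = 6:49 AM.
From 6:49 AM to 8:49 AM is 120 minutes.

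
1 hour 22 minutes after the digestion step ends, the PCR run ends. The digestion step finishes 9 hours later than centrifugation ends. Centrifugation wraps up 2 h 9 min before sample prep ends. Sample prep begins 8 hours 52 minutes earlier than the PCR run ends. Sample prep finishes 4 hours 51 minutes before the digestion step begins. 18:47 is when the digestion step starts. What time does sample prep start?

Sample prep ends at 18:47 − 291 min = 13:56.
Centrifugation ends at 13:56 − 129 min = 11:47.
The digestion step ends at 11:47 + 540 min = 20:47.
The PCR run ends at 20:47 + 82 min = 22:09.
Sample prep starts at 22:09 − 532 min = 13:17.

13:17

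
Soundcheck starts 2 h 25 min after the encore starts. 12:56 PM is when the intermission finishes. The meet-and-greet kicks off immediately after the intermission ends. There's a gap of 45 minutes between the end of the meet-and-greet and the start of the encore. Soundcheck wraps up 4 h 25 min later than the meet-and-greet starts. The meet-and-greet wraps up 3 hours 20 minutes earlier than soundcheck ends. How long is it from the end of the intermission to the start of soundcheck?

255 minutes

The meet-and-greet starts at 12:56 PM.
Soundcheck ends at 12:56 PM + 265 min = 5:21 PM.
The meet-and-greet ends at 5:21 PM − 200 min = 2:01 PM.
The encore starts at 2:01 PM + 45 min = 2:46 PM.
Soundcheck starts at 2:46 PM + 145 min = 5:11 PM.
From 12:56 PM to 5:11 PM is 255 minutes.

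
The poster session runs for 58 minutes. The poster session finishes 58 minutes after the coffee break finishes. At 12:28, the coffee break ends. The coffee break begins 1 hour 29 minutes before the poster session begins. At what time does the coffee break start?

The poster session ends at 12:28 + 58 min = 13:26.
The poster session starts at 13:26 − 58 min = 12:28.
The coffee break starts at 12:28 − 89 min = 10:59.

10:59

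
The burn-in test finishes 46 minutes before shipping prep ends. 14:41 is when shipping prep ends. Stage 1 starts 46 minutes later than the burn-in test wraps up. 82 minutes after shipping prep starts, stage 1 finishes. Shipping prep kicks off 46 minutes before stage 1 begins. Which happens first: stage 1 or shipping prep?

shipping prep

The burn-in test ends at 14:41 − 46 min = 13:55.
Stage 1 starts at 13:55 + 46 min = 14:41.
Shipping prep starts at 14:41 − 46 min = 13:55.
Stage 1 starts at 14:41 and shipping prep starts at 13:55, so shipping prep is first.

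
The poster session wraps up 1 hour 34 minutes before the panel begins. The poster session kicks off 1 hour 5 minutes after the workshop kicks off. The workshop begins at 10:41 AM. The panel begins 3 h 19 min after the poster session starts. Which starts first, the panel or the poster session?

The poster session starts at 10:41 AM + 65 min = 11:46 AM.
The panel starts at 11:46 AM + 199 min = 3:05 PM.
The panel starts at 3:05 PM and the poster session starts at 11:46 AM, so the poster session is first.

the poster session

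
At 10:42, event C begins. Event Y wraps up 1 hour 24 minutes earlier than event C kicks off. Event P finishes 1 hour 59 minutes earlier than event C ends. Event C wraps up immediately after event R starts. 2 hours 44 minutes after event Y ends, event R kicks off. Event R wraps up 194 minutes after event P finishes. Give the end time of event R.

13:17

Event Y ends at 10:42 − 84 min = 09:18.
Event R starts at 09:18 + 164 min = 12:02.
So event C ends at 12:02.
Event P ends at 12:02 − 119 min = 10:03.
Event R ends at 10:03 + 194 min = 13:17.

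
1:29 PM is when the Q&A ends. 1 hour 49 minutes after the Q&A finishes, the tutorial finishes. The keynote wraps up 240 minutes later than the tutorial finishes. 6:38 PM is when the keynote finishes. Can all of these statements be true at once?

The tutorial ends at 1:29 PM + 109 min = 3:18 PM.
The keynote ends at 3:18 PM + 240 min = 7:18 PM.
But the keynote is also said to end at 6:38 PM — a 40-minute conflict.

No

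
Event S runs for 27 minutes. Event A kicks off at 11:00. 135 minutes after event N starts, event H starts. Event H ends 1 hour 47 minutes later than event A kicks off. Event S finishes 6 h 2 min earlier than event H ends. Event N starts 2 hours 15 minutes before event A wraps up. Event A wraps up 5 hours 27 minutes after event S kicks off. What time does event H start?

Event H ends at 11:00 + 107 min = 12:47.
Event S ends at 12:47 − 362 min = 06:45.
Event S starts at 06:45 − 27 min = 06:18.
Event A ends at 06:18 + 327 min = 11:45.
Event N starts at 11:45 − 135 min = 09:30.
Event H starts at 09:30 + 135 min = 11:45.

11:45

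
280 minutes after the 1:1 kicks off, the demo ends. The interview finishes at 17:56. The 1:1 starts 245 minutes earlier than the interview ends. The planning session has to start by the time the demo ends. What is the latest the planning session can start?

The 1:1 starts at 17:56 − 245 min = 13:51.
The demo ends at 13:51 + 280 min = 18:31.
The planning session is bounded by the demo, so the latest it can start is 18:31.

18:31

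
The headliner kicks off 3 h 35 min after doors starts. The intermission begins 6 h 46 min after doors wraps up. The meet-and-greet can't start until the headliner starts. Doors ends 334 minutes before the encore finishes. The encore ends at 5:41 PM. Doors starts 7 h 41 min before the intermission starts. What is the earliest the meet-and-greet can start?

2:47 PM

Doors ends at 5:41 PM − 334 min = 12:07 PM.
The intermission starts at 12:07 PM + 406 min = 6:53 PM.
Doors starts at 6:53 PM − 461 min = 11:12 AM.
The headliner starts at 11:12 AM + 215 min = 2:47 PM.
The meet-and-greet is bounded by the headliner, so the earliest it can start is 2:47 PM.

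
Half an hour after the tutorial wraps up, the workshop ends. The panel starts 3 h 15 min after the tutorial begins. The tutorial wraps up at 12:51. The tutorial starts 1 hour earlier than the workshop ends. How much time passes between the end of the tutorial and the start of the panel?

The workshop ends at 12:51 + 30 min = 13:21.
The tutorial starts at 13:21 − 60 min = 12:21.
The panel starts at 12:21 + 195 min = 15:36.
From 12:51 to 15:36 is 2 h 45 min.

2 h 45 min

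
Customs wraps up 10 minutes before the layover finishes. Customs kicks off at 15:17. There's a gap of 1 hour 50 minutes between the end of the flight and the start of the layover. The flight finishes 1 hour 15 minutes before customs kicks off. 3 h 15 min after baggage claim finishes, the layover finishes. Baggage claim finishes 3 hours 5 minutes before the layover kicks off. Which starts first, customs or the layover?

The flight ends at 15:17 − 75 min = 14:02.
The layover starts at 14:02 + 110 min = 15:52.
Customs starts at 15:17 and the layover starts at 15:52, so customs is first.

customs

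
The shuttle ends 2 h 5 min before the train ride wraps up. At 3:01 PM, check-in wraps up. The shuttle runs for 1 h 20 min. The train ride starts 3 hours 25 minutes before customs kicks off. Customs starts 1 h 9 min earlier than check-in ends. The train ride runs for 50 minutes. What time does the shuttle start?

Customs starts at 3:01 PM − 69 min = 1:52 PM.
The train ride starts at 1:52 PM − 205 min = 10:27 AM.
The train ride ends at 10:27 AM + 50 min = 11:17 AM.
The shuttle ends at 11:17 AM − 125 min = 9:12 AM.
The shuttle starts at 9:12 AM − 80 min = 7:52 AM.

7:52 AM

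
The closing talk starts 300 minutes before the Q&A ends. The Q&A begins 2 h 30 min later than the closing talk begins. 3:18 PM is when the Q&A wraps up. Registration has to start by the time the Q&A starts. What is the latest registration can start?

12:48 PM

The closing talk starts at 3:18 PM − 300 min = 10:18 AM.
The Q&A starts at 10:18 AM + 150 min = 12:48 PM.
Registration is bounded by the Q&A, so the latest it can start is 12:48 PM.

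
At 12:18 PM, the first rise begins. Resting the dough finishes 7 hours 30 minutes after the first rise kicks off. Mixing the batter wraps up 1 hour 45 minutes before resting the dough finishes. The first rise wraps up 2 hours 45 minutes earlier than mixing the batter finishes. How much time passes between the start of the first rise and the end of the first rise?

Resting the dough ends at 12:18 PM + 450 min = 7:48 PM.
Mixing the batter ends at 7:48 PM − 105 min = 6:03 PM.
The first rise ends at 6:03 PM − 165 min = 3:18 PM.
From 12:18 PM to 3:18 PM is 3 hours.

3 hours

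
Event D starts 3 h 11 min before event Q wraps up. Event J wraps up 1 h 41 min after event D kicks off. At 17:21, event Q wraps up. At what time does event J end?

15:51

Event D starts at 17:21 − 191 min = 14:10.
Event J ends at 14:10 + 101 min = 15:51.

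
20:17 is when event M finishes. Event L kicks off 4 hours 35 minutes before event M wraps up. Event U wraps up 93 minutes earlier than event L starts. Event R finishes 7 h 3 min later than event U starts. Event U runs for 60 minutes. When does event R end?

20:12

Event L starts at 20:17 − 275 min = 15:42.
Event U ends at 15:42 − 93 min = 14:09.
Event U starts at 14:09 − 60 min = 13:09.
Event R ends at 13:09 + 423 min = 20:12.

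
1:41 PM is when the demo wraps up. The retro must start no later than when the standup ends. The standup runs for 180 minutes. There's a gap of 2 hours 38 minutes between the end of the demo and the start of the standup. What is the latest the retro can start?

The standup starts at 1:41 PM + 158 min = 4:19 PM.
The standup ends at 4:19 PM + 180 min = 7:19 PM.
The retro is bounded by the standup, so the latest it can start is 7:19 PM.

7:19 PM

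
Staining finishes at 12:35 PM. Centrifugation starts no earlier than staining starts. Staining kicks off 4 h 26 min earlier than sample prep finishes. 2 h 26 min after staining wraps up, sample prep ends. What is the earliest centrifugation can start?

10:35 AM

Sample prep ends at 12:35 PM + 146 min = 3:01 PM.
Staining starts at 3:01 PM − 266 min = 10:35 AM.
Centrifugation is bounded by staining, so the earliest it can start is 10:35 AM.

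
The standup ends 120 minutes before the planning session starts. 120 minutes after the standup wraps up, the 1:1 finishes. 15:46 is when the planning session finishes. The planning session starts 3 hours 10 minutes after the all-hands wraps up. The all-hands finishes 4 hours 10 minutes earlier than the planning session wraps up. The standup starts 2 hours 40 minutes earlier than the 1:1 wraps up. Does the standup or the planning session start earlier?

The all-hands ends at 15:46 − 250 min = 11:36.
The planning session starts at 11:36 + 190 min = 14:46.
The standup ends at 14:46 − 120 min = 12:46.
The 1:1 ends at 12:46 + 120 min = 14:46.
The standup starts at 14:46 − 160 min = 12:06.
The standup starts at 12:06 and the planning session starts at 14:46, so the standup is first.

the standup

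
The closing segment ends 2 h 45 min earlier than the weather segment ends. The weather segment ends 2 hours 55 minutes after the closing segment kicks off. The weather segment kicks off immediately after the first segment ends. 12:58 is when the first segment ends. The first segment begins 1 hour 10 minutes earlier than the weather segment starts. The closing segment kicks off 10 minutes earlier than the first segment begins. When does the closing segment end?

The weather segment starts at 12:58.
The first segment starts at 12:58 − 70 min = 11:48.
The closing segment starts at 11:48 − 10 min = 11:38.
The weather segment ends at 11:38 + 175 min = 14:33.
The closing segment ends at 14:33 − 165 min = 11:48.

11:48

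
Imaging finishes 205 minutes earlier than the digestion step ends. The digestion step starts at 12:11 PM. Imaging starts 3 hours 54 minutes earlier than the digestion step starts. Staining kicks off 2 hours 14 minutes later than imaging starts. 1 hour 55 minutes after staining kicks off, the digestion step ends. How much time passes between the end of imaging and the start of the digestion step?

3 h 10 min

Imaging starts at 12:11 PM − 234 min = 8:17 AM.
Staining starts at 8:17 AM + 134 min = 10:31 AM.
The digestion step ends at 10:31 AM + 115 min = 12:26 PM.
Imaging ends at 12:26 PM − 205 min = 9:01 AM.
From 9:01 AM to 12:11 PM is 3 h 10 min.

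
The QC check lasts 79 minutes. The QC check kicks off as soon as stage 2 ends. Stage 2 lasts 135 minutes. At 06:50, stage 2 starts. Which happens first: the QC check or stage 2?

Stage 2 ends at 06:50 + 135 min = 09:05.
So the QC check starts at 09:05.
The QC check starts at 09:05 and stage 2 starts at 06:50, so stage 2 is first.

stage 2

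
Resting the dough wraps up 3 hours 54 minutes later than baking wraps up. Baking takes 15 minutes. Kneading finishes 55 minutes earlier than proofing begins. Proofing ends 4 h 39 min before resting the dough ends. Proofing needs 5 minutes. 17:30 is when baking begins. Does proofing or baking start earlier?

proofing

Baking ends at 17:30 + 15 min = 17:45.
Resting the dough ends at 17:45 + 234 min = 21:39.
Proofing ends at 21:39 − 279 min = 17:00.
Proofing starts at 17:00 − 5 min = 16:55.
Proofing starts at 16:55 and baking starts at 17:30, so proofing is first.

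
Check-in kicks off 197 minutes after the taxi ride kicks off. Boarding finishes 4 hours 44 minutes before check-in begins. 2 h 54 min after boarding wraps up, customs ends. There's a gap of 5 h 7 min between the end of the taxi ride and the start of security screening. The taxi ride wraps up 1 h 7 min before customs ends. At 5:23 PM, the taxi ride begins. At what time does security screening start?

10:50 PM

Check-in starts at 5:23 PM + 197 min = 8:40 PM.
Boarding ends at 8:40 PM − 284 min = 3:56 PM.
Customs ends at 3:56 PM + 174 min = 6:50 PM.
The taxi ride ends at 6:50 PM − 67 min = 5:43 PM.
Security screening starts at 5:43 PM + 307 min = 10:50 PM.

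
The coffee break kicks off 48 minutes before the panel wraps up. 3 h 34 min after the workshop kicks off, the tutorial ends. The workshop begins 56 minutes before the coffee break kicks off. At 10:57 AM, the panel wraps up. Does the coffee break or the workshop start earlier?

the workshop

The coffee break starts at 10:57 AM − 48 min = 10:09 AM.
The workshop starts at 10:09 AM − 56 min = 9:13 AM.
The coffee break starts at 10:09 AM and the workshop starts at 9:13 AM, so the workshop is first.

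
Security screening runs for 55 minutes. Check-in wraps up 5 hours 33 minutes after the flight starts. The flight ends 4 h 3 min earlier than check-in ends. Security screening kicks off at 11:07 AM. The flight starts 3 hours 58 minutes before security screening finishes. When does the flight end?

9:34 AM

Security screening ends at 11:07 AM + 55 min = 12:02 PM.
The flight starts at 12:02 PM − 238 min = 8:04 AM.
Check-in ends at 8:04 AM + 333 min = 1:37 PM.
The flight ends at 1:37 PM − 243 min = 9:34 AM.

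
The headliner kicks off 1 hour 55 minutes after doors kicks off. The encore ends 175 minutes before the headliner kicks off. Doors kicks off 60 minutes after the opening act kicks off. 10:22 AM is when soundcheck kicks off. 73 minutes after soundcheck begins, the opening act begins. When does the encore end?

The opening act starts at 10:22 AM + 73 min = 11:35 AM.
Doors starts at 11:35 AM + 60 min = 12:35 PM.
The headliner starts at 12:35 PM + 115 min = 2:30 PM.
The encore ends at 2:30 PM − 175 min = 11:35 AM.

11:35 AM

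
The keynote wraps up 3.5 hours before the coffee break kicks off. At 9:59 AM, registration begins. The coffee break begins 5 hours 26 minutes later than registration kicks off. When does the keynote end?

11:55 AM

The coffee break starts at 9:59 AM + 326 min = 3:25 PM.
The keynote ends at 3:25 PM − 210 min = 11:55 AM.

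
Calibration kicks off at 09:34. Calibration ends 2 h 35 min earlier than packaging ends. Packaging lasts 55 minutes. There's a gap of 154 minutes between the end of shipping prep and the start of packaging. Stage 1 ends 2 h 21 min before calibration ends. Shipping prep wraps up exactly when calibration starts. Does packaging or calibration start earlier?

calibration

Shipping prep ends at 09:34.
Packaging starts at 09:34 + 154 min = 12:08.
Packaging starts at 12:08 and calibration starts at 09:34, so calibration is first.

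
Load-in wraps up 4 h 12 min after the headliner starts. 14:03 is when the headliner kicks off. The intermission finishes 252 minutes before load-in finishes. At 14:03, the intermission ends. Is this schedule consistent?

Yes

Load-in ends at 14:03 + 252 min = 18:15.
The intermission ends at 18:15 − 252 min = 14:03.
That matches the stated 14:03, so the schedule is consistent.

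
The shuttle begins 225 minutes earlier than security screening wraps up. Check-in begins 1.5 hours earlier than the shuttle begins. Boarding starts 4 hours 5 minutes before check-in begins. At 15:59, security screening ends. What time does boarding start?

06:39

The shuttle starts at 15:59 − 225 min = 12:14.
Check-in starts at 12:14 − 90 min = 10:44.
Boarding starts at 10:44 − 245 min = 06:39.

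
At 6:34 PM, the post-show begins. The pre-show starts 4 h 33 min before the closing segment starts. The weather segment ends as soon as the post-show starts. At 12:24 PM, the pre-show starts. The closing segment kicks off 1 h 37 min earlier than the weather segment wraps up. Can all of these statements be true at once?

The weather segment ends at 6:34 PM.
The closing segment starts at 6:34 PM − 97 min = 4:57 PM.
The pre-show starts at 4:57 PM − 273 min = 12:24 PM.
That matches the stated 12:24 PM, so the schedule is consistent.

Yes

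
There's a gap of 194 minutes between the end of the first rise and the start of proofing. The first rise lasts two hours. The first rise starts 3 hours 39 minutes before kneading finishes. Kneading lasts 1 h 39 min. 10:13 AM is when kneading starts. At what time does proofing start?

Kneading ends at 10:13 AM + 99 min = 11:52 AM.
The first rise starts at 11:52 AM − 219 min = 8:13 AM.
The first rise ends at 8:13 AM + 120 min = 10:13 AM.
Proofing starts at 10:13 AM + 194 min = 1:27 PM.

1:27 PM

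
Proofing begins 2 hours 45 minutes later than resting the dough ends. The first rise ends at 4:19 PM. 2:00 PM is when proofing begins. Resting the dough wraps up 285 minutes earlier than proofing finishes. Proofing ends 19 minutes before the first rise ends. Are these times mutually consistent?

Proofing ends at 4:19 PM − 19 min = 4:00 PM.
Resting the dough ends at 4:00 PM − 285 min = 11:15 AM.
Proofing starts at 11:15 AM + 165 min = 2:00 PM.
That matches the stated 2:00 PM, so the schedule is consistent.

Yes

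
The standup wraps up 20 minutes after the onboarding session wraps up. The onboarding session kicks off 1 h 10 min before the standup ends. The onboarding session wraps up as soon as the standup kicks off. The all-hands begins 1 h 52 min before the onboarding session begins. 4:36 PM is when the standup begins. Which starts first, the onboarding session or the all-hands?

the all-hands

The onboarding session ends at 4:36 PM.
The standup ends at 4:36 PM + 20 min = 4:56 PM.
The onboarding session starts at 4:56 PM − 70 min = 3:46 PM.
The all-hands starts at 3:46 PM − 112 min = 1:54 PM.
The onboarding session starts at 3:46 PM and the all-hands starts at 1:54 PM, so the all-hands is first.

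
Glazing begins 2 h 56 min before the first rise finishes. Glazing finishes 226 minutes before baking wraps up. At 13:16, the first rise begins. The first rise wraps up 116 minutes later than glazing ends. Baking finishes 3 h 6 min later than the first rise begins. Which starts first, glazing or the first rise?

glazing

Baking ends at 13:16 + 186 min = 16:22.
Glazing ends at 16:22 − 226 min = 12:36.
The first rise ends at 12:36 + 116 min = 14:32.
Glazing starts at 14:32 − 176 min = 11:36.
Glazing starts at 11:36 and the first rise starts at 13:16, so glazing is first.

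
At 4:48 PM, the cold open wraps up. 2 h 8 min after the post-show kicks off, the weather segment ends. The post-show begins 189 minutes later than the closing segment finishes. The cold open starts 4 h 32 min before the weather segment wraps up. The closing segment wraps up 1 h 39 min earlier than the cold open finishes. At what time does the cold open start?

The closing segment ends at 4:48 PM − 99 min = 3:09 PM.
The post-show starts at 3:09 PM + 189 min = 6:18 PM.
The weather segment ends at 6:18 PM + 128 min = 8:26 PM.
The cold open starts at 8:26 PM − 272 min = 3:54 PM.

3:54 PM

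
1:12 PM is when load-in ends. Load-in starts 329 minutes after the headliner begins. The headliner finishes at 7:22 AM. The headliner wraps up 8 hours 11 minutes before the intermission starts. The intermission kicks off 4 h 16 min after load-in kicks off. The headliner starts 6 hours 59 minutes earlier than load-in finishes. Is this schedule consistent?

No

The headliner starts at 1:12 PM − 419 min = 6:13 AM.
Load-in starts at 6:13 AM + 329 min = 11:42 AM.
The intermission starts at 11:42 AM + 256 min = 3:58 PM.
The headliner ends at 3:58 PM − 491 min = 7:47 AM.
But the headliner is also said to end at 7:22 AM — a 25-minute conflict.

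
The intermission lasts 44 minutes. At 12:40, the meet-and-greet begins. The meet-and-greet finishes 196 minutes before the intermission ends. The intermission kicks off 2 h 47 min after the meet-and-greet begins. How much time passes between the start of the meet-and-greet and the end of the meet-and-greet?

The intermission starts at 12:40 + 167 min = 15:27.
The intermission ends at 15:27 + 44 min = 16:11.
The meet-and-greet ends at 16:11 − 196 min = 12:55.
From 12:40 to 12:55 is 15 minutes.

15 minutes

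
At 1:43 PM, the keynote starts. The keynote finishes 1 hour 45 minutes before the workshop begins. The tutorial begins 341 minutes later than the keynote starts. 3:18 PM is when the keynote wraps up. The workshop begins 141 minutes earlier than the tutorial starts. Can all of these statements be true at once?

Yes

The tutorial starts at 1:43 PM + 341 min = 7:24 PM.
The workshop starts at 7:24 PM − 141 min = 5:03 PM.
The keynote ends at 5:03 PM − 105 min = 3:18 PM.
That matches the stated 3:18 PM, so the schedule is consistent.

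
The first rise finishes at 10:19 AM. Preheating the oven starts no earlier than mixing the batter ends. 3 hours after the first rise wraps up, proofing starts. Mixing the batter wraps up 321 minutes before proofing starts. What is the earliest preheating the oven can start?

Proofing starts at 10:19 AM + 180 min = 1:19 PM.
Mixing the batter ends at 1:19 PM − 321 min = 7:58 AM.
Preheating the oven is bounded by mixing the batter, so the earliest it can start is 7:58 AM.

7:58 AM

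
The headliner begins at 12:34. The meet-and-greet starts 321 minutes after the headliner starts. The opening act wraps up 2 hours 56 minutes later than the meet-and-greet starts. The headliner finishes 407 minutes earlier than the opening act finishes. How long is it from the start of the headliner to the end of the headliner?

The meet-and-greet starts at 12:34 + 321 min = 17:55.
The opening act ends at 17:55 + 176 min = 20:51.
The headliner ends at 20:51 − 407 min = 14:04.
From 12:34 to 14:04 is 90 minutes.

90 minutes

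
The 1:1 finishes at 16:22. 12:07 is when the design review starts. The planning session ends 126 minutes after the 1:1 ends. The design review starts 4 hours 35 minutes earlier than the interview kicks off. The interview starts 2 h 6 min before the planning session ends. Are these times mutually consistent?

The planning session ends at 16:22 + 126 min = 18:28.
The interview starts at 18:28 − 126 min = 16:22.
The design review starts at 16:22 − 275 min = 11:47.
But the design review is also said to start at 12:07 — a 20-minute conflict.

No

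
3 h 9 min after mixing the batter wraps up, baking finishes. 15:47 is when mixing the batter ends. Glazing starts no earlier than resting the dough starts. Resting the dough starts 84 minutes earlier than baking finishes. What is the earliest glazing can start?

Baking ends at 15:47 + 189 min = 18:56.
Resting the dough starts at 18:56 − 84 min = 17:32.
Glazing is bounded by resting the dough, so the earliest it can start is 17:32.

17:32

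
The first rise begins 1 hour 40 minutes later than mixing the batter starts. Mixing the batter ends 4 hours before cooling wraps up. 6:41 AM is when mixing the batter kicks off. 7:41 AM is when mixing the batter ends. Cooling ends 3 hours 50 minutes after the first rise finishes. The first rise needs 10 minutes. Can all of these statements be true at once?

No

The first rise starts at 6:41 AM + 100 min = 8:21 AM.
The first rise ends at 8:21 AM + 10 min = 8:31 AM.
Cooling ends at 8:31 AM + 230 min = 12:21 PM.
Mixing the batter ends at 12:21 PM − 240 min = 8:21 AM.
But mixing the batter is also said to end at 7:41 AM — a 40-minute conflict.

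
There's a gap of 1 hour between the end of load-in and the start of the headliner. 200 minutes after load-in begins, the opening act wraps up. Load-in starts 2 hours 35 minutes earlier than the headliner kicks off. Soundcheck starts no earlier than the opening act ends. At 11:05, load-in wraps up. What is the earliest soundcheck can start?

12:50

The headliner starts at 11:05 + 60 min = 12:05.
Load-in starts at 12:05 − 155 min = 09:30.
The opening act ends at 09:30 + 200 min = 12:50.
Soundcheck is bounded by the opening act, so the earliest it can start is 12:50.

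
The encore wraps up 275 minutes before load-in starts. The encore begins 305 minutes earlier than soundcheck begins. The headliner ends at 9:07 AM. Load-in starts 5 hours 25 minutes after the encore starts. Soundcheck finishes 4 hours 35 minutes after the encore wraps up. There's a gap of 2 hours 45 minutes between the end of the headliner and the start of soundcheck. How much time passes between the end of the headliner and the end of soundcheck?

Soundcheck starts at 9:07 AM + 165 min = 11:52 AM.
The encore starts at 11:52 AM − 305 min = 6:47 AM.
Load-in starts at 6:47 AM + 325 min = 12:12 PM.
The encore ends at 12:12 PM − 275 min = 7:37 AM.
Soundcheck ends at 7:37 AM + 275 min = 12:12 PM.
From 9:07 AM to 12:12 PM is 3 h 5 min.

3 h 5 min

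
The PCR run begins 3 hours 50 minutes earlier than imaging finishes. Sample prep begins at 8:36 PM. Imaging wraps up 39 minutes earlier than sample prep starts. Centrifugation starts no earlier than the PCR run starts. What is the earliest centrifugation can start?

4:07 PM

Imaging ends at 8:36 PM − 39 min = 7:57 PM.
The PCR run starts at 7:57 PM − 230 min = 4:07 PM.
Centrifugation is bounded by the PCR run, so the earliest it can start is 4:07 PM.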